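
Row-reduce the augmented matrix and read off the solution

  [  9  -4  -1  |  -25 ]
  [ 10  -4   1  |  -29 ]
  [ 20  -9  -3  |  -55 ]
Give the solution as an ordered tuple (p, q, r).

(-2, 2, -1)

ρ1 ← 1/9·ρ1
ρ2 ← ρ2 − 10·ρ1
ρ3 ← ρ3 − 20·ρ1
ρ2 ← 9/4·ρ2
ρ3 ← ρ3 + 1/9·ρ2
ρ3 ← -4·ρ3
ρ2 ← ρ2 − 19/4·ρ3
ρ1 ← ρ1 + 1/9·ρ3
ρ1 ← ρ1 + 4/9·ρ2
Reading off the last column: p = -2, q = 2, r = -1.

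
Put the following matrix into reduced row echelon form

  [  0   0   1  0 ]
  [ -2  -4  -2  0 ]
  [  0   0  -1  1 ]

ρ1 <=> ρ2
ρ1 -> -1/2·ρ1
ρ3 -> ρ3 + ρ2
ρ1 -> ρ1 − ρ2

[[1, 2, 0, 0], [0, 0, 1, 0], [0, 0, 0, 1]]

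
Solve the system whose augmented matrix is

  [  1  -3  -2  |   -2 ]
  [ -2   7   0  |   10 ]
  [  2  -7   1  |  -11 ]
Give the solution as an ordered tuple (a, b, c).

(2, 2, -1)

R2 → R2 + 2·R1
  [ 1  -3  -2  |   -2 ]
  [ 0   1  -4  |    6 ]
  [ 2  -7   1  |  -11 ]
R3 → R3 − 2·R1
  [ 1  -3  -2  |  -2 ]
  [ 0   1  -4  |   6 ]
  [ 0  -1   5  |  -7 ]
R3 → R3 + R2
  [ 1  -3  -2  |  -2 ]
  [ 0   1  -4  |   6 ]
  [ 0   0   1  |  -1 ]
R2 → R2 + 4·R3
  [ 1  -3  -2  |  -2 ]
  [ 0   1   0  |   2 ]
  [ 0   0   1  |  -1 ]
R1 → R1 + 2·R3
  [ 1  -3  0  |  -4 ]
  [ 0   1  0  |   2 ]
  [ 0   0  1  |  -1 ]
R1 → R1 + 3·R2
  [ 1  0  0  |   2 ]
  [ 0  1  0  |   2 ]
  [ 0  0  1  |  -1 ]
Reading off the last column: a = 2, b = 2, c = -1.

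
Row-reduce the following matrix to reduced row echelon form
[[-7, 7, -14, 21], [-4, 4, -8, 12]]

R1 ← -1/7·R1
  [  1  -1   2  -3 ]
  [ -4   4  -8  12 ]
R2 ← R2 + 4·R1
  [ 1  -1  2  -3 ]
  [ 0   0  0   0 ]

[[1, -1, 2, -3], [0, 0, 0, 0]]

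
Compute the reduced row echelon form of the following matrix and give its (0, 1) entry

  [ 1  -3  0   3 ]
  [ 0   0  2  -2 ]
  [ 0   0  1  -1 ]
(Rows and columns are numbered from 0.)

R2 -> 1/2·R2
  [ 1  -3  0   3 ]
  [ 0   0  1  -1 ]
  [ 0   0  1  -1 ]
R3 -> R3 − R2
  [ 1  -3  0   3 ]
  [ 0   0  1  -1 ]
  [ 0   0  0   0 ]

-3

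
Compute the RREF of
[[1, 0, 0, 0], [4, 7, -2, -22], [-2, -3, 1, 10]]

R2 ← R2 − 4·R1
  [  1   0   0    0 ]
  [  0   7  -2  -22 ]
  [ -2  -3   1   10 ]
R3 ← R3 + 2·R1
  [ 1   0   0    0 ]
  [ 0   7  -2  -22 ]
  [ 0  -3   1   10 ]
R2 ← 1/7·R2
  [ 1   0     0      0 ]
  [ 0   1  -2/7  -22/7 ]
  [ 0  -3     1     10 ]
R3 ← R3 + 3·R2
  [ 1  0     0      0 ]
  [ 0  1  -2/7  -22/7 ]
  [ 0  0   1/7    4/7 ]
R3 ← 7·R3
  [ 1  0     0      0 ]
  [ 0  1  -2/7  -22/7 ]
  [ 0  0     1      4 ]
R2 ← R2 + 2/7·R3
  [ 1  0  0   0 ]
  [ 0  1  0  -2 ]
  [ 0  0  1   4 ]

[[1, 0, 0, 0], [0, 1, 0, -2], [0, 0, 1, 4]]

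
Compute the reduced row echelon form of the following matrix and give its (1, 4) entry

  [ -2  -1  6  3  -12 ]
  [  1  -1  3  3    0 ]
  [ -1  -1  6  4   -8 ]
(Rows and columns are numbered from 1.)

R1 → -1/2·R1
  [  1  1/2  -3  -3/2   6 ]
  [  1   -1   3     3   0 ]
  [ -1   -1   6     4  -8 ]
R2 → R2 − R1
  [  1   1/2  -3  -3/2   6 ]
  [  0  -3/2   6   9/2  -6 ]
  [ -1    -1   6     4  -8 ]
R3 → R3 + R1
  [ 1   1/2  -3  -3/2   6 ]
  [ 0  -3/2   6   9/2  -6 ]
  [ 0  -1/2   3   5/2  -2 ]
R2 → -2/3·R2
  [ 1   1/2  -3  -3/2   6 ]
  [ 0     1  -4    -3   4 ]
  [ 0  -1/2   3   5/2  -2 ]
R3 → R3 + 1/2·R2
  [ 1  1/2  -3  -3/2  6 ]
  [ 0    1  -4    -3  4 ]
  [ 0    0   1     1  0 ]
R2 → R2 + 4·R3
  [ 1  1/2  -3  -3/2  6 ]
  [ 0    1   0     1  4 ]
  [ 0    0   1     1  0 ]
R1 → R1 + 3·R3
  [ 1  1/2  0  3/2  6 ]
  [ 0    1  0    1  4 ]
  [ 0    0  1    1  0 ]
R1 → R1 − 1/2·R2
  [ 1  0  0  1  4 ]
  [ 0  1  0  1  4 ]
  [ 0  0  1  1  0 ]

1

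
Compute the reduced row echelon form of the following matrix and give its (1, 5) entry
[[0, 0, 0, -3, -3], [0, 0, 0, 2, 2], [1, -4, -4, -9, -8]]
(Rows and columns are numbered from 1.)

1

R1 <=> R3
R2 -> 1/2·R2
R3 -> R3 + 3·R2
R1 -> R1 + 9·R2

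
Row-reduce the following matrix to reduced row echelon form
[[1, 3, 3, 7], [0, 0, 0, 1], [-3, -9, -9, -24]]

[[1, 3, 3, 0], [0, 0, 0, 1], [0, 0, 0, 0]]

R3 → R3 + 3·R1
  [ 1  3  3   7 ]
  [ 0  0  0   1 ]
  [ 0  0  0  -3 ]
R3 → R3 + 3·R2
  [ 1  3  3  7 ]
  [ 0  0  0  1 ]
  [ 0  0  0  0 ]
R1 → R1 − 7·R2
  [ 1  3  3  0 ]
  [ 0  0  0  1 ]
  [ 0  0  0  0 ]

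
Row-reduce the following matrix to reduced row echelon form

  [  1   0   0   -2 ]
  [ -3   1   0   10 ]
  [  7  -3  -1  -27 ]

r2 ← r2 + 3·r1
r3 ← r3 − 7·r1
r3 ← r3 + 3·r2
r3 ← -1·r3

[[1, 0, 0, -2], [0, 1, 0, 4], [0, 0, 1, 1]]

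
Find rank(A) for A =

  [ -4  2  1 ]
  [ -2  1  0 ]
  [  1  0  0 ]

rank = 3

Multiply ρ1 by -1/4.
  [  1  -1/2  -1/4 ]
  [ -2     1     0 ]
  [  1     0     0 ]
Add 2 times ρ1 to ρ2.
  [ 1  -1/2  -1/4 ]
  [ 0     0  -1/2 ]
  [ 1     0     0 ]
Subtract ρ1 from ρ3.
  [ 1  -1/2  -1/4 ]
  [ 0     0  -1/2 ]
  [ 0   1/2   1/4 ]
Swap ρ2 and ρ3.
  [ 1  -1/2  -1/4 ]
  [ 0   1/2   1/4 ]
  [ 0     0  -1/2 ]
Multiply ρ2 by 2.
  [ 1  -1/2  -1/4 ]
  [ 0     1   1/2 ]
  [ 0     0  -1/2 ]
Multiply ρ3 by -2.
  [ 1  -1/2  -1/4 ]
  [ 0     1   1/2 ]
  [ 0     0     1 ]
Subtract 1/2 times ρ3 from ρ2.
  [ 1  -1/2  -1/4 ]
  [ 0     1     0 ]
  [ 0     0     1 ]
Add 1/4 times ρ3 to ρ1.
  [ 1  -1/2  0 ]
  [ 0     1  0 ]
  [ 0     0  1 ]
Add 1/2 times ρ2 to ρ1.
  [ 1  0  0 ]
  [ 0  1  0 ]
  [ 0  0  1 ]
The reduced form has 3 nonzero rows.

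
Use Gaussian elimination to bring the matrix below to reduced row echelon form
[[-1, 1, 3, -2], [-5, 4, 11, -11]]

ρ1 -> -1·ρ1
  [  1  -1  -3    2 ]
  [ -5   4  11  -11 ]
ρ2 -> ρ2 + 5·ρ1
  [ 1  -1  -3   2 ]
  [ 0  -1  -4  -1 ]
ρ2 -> -1·ρ2
  [ 1  -1  -3  2 ]
  [ 0   1   4  1 ]
ρ1 -> ρ1 + ρ2
  [ 1  0  1  3 ]
  [ 0  1  4  1 ]

[[1, 0, 1, 3], [0, 1, 4, 1]]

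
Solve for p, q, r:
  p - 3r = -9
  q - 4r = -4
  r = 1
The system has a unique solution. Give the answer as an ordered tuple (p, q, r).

Form the augmented matrix and row-reduce:
  [ 1  0  -3  |  -9 ]
  [ 0  1  -4  |  -4 ]
  [ 0  0   1  |   1 ]
r2 := r2 + 4·r3
r1 := r1 + 3·r3
Reading off the last column: p = -6, q = 0, r = 1.

(-6, 0, 1)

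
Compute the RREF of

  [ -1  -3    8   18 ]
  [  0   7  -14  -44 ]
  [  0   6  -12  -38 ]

[[1, 0, -2, 0], [0, 1, -2, 0], [0, 0, 0, 1]]

ρ1 ← -1·ρ1
  [ 1  3   -8  -18 ]
  [ 0  7  -14  -44 ]
  [ 0  6  -12  -38 ]
ρ2 ← 1/7·ρ2
  [ 1  3   -8    -18 ]
  [ 0  1   -2  -44/7 ]
  [ 0  6  -12    -38 ]
ρ3 ← ρ3 − 6·ρ2
  [ 1  3  -8    -18 ]
  [ 0  1  -2  -44/7 ]
  [ 0  0   0   -2/7 ]
ρ3 ← -7/2·ρ3
  [ 1  3  -8    -18 ]
  [ 0  1  -2  -44/7 ]
  [ 0  0   0      1 ]
ρ2 ← ρ2 + 44/7·ρ3
  [ 1  3  -8  -18 ]
  [ 0  1  -2    0 ]
  [ 0  0   0    1 ]
ρ1 ← ρ1 + 18·ρ3
  [ 1  3  -8  0 ]
  [ 0  1  -2  0 ]
  [ 0  0   0  1 ]
ρ1 ← ρ1 − 3·ρ2
  [ 1  0  -2  0 ]
  [ 0  1  -2  0 ]
  [ 0  0   0  1 ]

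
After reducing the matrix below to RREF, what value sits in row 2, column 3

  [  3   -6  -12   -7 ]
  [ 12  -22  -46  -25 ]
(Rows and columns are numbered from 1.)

1

R1 → 1/3·R1
  [  1   -2   -4  -7/3 ]
  [ 12  -22  -46   -25 ]
R2 → R2 − 12·R1
  [ 1  -2  -4  -7/3 ]
  [ 0   2   2     3 ]
R2 → 1/2·R2
  [ 1  -2  -4  -7/3 ]
  [ 0   1   1   3/2 ]
R1 → R1 + 2·R2
  [ 1  0  -2  2/3 ]
  [ 0  1   1  3/2 ]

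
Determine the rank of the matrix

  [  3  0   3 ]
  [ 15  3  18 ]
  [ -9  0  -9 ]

r1 → 1/3·r1
  [  1  0   1 ]
  [ 15  3  18 ]
  [ -9  0  -9 ]
r2 → r2 − 15·r1
  [  1  0   1 ]
  [  0  3   3 ]
  [ -9  0  -9 ]
r3 → r3 + 9·r1
  [ 1  0  1 ]
  [ 0  3  3 ]
  [ 0  0  0 ]
r2 → 1/3·r2
  [ 1  0  1 ]
  [ 0  1  1 ]
  [ 0  0  0 ]
The reduced form has 2 nonzero rows.

rank = 2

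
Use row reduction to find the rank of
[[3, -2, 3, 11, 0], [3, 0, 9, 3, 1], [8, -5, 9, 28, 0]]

ρ1 -> 1/3·ρ1
  [ 1  -2/3  1  11/3  0 ]
  [ 3     0  9     3  1 ]
  [ 8    -5  9    28  0 ]
ρ2 -> ρ2 − 3·ρ1
  [ 1  -2/3  1  11/3  0 ]
  [ 0     2  6    -8  1 ]
  [ 8    -5  9    28  0 ]
ρ3 -> ρ3 − 8·ρ1
  [ 1  -2/3  1  11/3  0 ]
  [ 0     2  6    -8  1 ]
  [ 0   1/3  1  -4/3  0 ]
ρ2 -> 1/2·ρ2
  [ 1  -2/3  1  11/3    0 ]
  [ 0     1  3    -4  1/2 ]
  [ 0   1/3  1  -4/3    0 ]
ρ3 -> ρ3 − 1/3·ρ2
  [ 1  -2/3  1  11/3     0 ]
  [ 0     1  3    -4   1/2 ]
  [ 0     0  0     0  -1/6 ]
ρ3 -> -6·ρ3
  [ 1  -2/3  1  11/3    0 ]
  [ 0     1  3    -4  1/2 ]
  [ 0     0  0     0    1 ]
ρ2 -> ρ2 − 1/2·ρ3
  [ 1  -2/3  1  11/3  0 ]
  [ 0     1  3    -4  0 ]
  [ 0     0  0     0  1 ]
ρ1 -> ρ1 + 2/3·ρ2
  [ 1  0  3   1  0 ]
  [ 0  1  3  -4  0 ]
  [ 0  0  0   0  1 ]
The reduced form has 3 nonzero rows.

rank = 3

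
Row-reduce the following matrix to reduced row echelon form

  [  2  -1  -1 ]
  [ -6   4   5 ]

R1 -> 1/2·R1
  [  1  -1/2  -1/2 ]
  [ -6     4     5 ]
R2 -> R2 + 6·R1
  [ 1  -1/2  -1/2 ]
  [ 0     1     2 ]
R1 -> R1 + 1/2·R2
  [ 1  0  1/2 ]
  [ 0  1    2 ]

[[1, 0, 1/2], [0, 1, 2]]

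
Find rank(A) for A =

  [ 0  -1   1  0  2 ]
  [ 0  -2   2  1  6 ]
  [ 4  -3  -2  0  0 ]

rank = 3

R1 ↔ R3
R1 := 1/4·R1
R2 := -1/2·R2
R3 := R3 + R2
R3 := -2·R3
R2 := R2 + 1/2·R3
R1 := R1 + 3/4·R2
The reduced form has 3 nonzero rows.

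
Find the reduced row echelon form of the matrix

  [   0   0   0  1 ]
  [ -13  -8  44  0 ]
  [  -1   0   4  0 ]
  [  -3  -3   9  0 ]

R1 ↔ R2
  [ -13  -8  44  0 ]
  [   0   0   0  1 ]
  [  -1   0   4  0 ]
  [  -3  -3   9  0 ]
R1 := -1/13·R1
  [  1  8/13  -44/13  0 ]
  [  0     0       0  1 ]
  [ -1     0       4  0 ]
  [ -3    -3       9  0 ]
R3 := R3 + R1
  [  1  8/13  -44/13  0 ]
  [  0     0       0  1 ]
  [  0  8/13    8/13  0 ]
  [ -3    -3       9  0 ]
R4 := R4 + 3·R1
  [ 1    8/13  -44/13  0 ]
  [ 0       0       0  1 ]
  [ 0    8/13    8/13  0 ]
  [ 0  -15/13  -15/13  0 ]
R2 ↔ R3
  [ 1    8/13  -44/13  0 ]
  [ 0    8/13    8/13  0 ]
  [ 0       0       0  1 ]
  [ 0  -15/13  -15/13  0 ]
R2 := 13/8·R2
  [ 1    8/13  -44/13  0 ]
  [ 0       1       1  0 ]
  [ 0       0       0  1 ]
  [ 0  -15/13  -15/13  0 ]
R4 := R4 + 15/13·R2
  [ 1  8/13  -44/13  0 ]
  [ 0     1       1  0 ]
  [ 0     0       0  1 ]
  [ 0     0       0  0 ]
R1 := R1 − 8/13·R2
  [ 1  0  -4  0 ]
  [ 0  1   1  0 ]
  [ 0  0   0  1 ]
  [ 0  0   0  0 ]

[[1, 0, -4, 0], [0, 1, 1, 0], [0, 0, 0, 1], [0, 0, 0, 0]]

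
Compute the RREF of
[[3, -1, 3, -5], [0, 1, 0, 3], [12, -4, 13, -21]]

[[1, 0, 0, 1/3], [0, 1, 0, 3], [0, 0, 1, -1]]

R1 → 1/3·R1
  [  1  -1/3   1  -5/3 ]
  [  0     1   0     3 ]
  [ 12    -4  13   -21 ]
R3 → R3 − 12·R1
  [ 1  -1/3  1  -5/3 ]
  [ 0     1  0     3 ]
  [ 0     0  1    -1 ]
R1 → R1 − R3
  [ 1  -1/3  0  -2/3 ]
  [ 0     1  0     3 ]
  [ 0     0  1    -1 ]
R1 → R1 + 1/3·R2
  [ 1  0  0  1/3 ]
  [ 0  1  0    3 ]
  [ 0  0  1   -1 ]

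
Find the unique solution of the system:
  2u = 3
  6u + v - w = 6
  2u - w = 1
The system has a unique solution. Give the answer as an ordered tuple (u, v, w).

(3/2, -1, 2)

Form the augmented matrix and row-reduce:
  [ 2  0   0  |  3 ]
  [ 6  1  -1  |  6 ]
  [ 2  0  -1  |  1 ]
r1 → 1/2·r1
  [ 1  0   0  |  3/2 ]
  [ 6  1  -1  |    6 ]
  [ 2  0  -1  |    1 ]
r2 → r2 − 6·r1
  [ 1  0   0  |  3/2 ]
  [ 0  1  -1  |   -3 ]
  [ 2  0  -1  |    1 ]
r3 → r3 − 2·r1
  [ 1  0   0  |  3/2 ]
  [ 0  1  -1  |   -3 ]
  [ 0  0  -1  |   -2 ]
r3 → -1·r3
  [ 1  0   0  |  3/2 ]
  [ 0  1  -1  |   -3 ]
  [ 0  0   1  |    2 ]
r2 → r2 + r3
  [ 1  0  0  |  3/2 ]
  [ 0  1  0  |   -1 ]
  [ 0  0  1  |    2 ]
Reading off the last column: u = 3/2, v = -1, w = 2.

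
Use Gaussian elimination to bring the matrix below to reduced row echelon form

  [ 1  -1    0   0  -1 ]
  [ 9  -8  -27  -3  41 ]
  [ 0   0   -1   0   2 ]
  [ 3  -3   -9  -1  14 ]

R2 → R2 − 9·R1
  [ 1  -1    0   0  -1 ]
  [ 0   1  -27  -3  50 ]
  [ 0   0   -1   0   2 ]
  [ 3  -3   -9  -1  14 ]
R4 → R4 − 3·R1
  [ 1  -1    0   0  -1 ]
  [ 0   1  -27  -3  50 ]
  [ 0   0   -1   0   2 ]
  [ 0   0   -9  -1  17 ]
R3 → -1·R3
  [ 1  -1    0   0  -1 ]
  [ 0   1  -27  -3  50 ]
  [ 0   0    1   0  -2 ]
  [ 0   0   -9  -1  17 ]
R4 → R4 + 9·R3
  [ 1  -1    0   0  -1 ]
  [ 0   1  -27  -3  50 ]
  [ 0   0    1   0  -2 ]
  [ 0   0    0  -1  -1 ]
R4 → -1·R4
  [ 1  -1    0   0  -1 ]
  [ 0   1  -27  -3  50 ]
  [ 0   0    1   0  -2 ]
  [ 0   0    0   1   1 ]
R2 → R2 + 3·R4
  [ 1  -1    0  0  -1 ]
  [ 0   1  -27  0  53 ]
  [ 0   0    1  0  -2 ]
  [ 0   0    0  1   1 ]
R2 → R2 + 27·R3
  [ 1  -1  0  0  -1 ]
  [ 0   1  0  0  -1 ]
  [ 0   0  1  0  -2 ]
  [ 0   0  0  1   1 ]
R1 → R1 + R2
  [ 1  0  0  0  -2 ]
  [ 0  1  0  0  -1 ]
  [ 0  0  1  0  -2 ]
  [ 0  0  0  1   1 ]

[[1, 0, 0, 0, -2], [0, 1, 0, 0, -1], [0, 0, 1, 0, -2], [0, 0, 0, 1, 1]]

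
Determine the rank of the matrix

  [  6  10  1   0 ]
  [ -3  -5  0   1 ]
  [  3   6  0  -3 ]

rank = 3

R1 ← 1/6·R1
  [  1  5/3  1/6   0 ]
  [ -3   -5    0   1 ]
  [  3    6    0  -3 ]
R2 ← R2 + 3·R1
  [ 1  5/3  1/6   0 ]
  [ 0    0  1/2   1 ]
  [ 3    6    0  -3 ]
R3 ← R3 − 3·R1
  [ 1  5/3   1/6   0 ]
  [ 0    0   1/2   1 ]
  [ 0    1  -1/2  -3 ]
R2 ↔ R3
  [ 1  5/3   1/6   0 ]
  [ 0    1  -1/2  -3 ]
  [ 0    0   1/2   1 ]
R3 ← 2·R3
  [ 1  5/3   1/6   0 ]
  [ 0    1  -1/2  -3 ]
  [ 0    0     1   2 ]
R2 ← R2 + 1/2·R3
  [ 1  5/3  1/6   0 ]
  [ 0    1    0  -2 ]
  [ 0    0    1   2 ]
R1 ← R1 − 1/6·R3
  [ 1  5/3  0  -1/3 ]
  [ 0    1  0    -2 ]
  [ 0    0  1     2 ]
R1 ← R1 − 5/3·R2
  [ 1  0  0   3 ]
  [ 0  1  0  -2 ]
  [ 0  0  1   2 ]
The reduced form has 3 nonzero rows.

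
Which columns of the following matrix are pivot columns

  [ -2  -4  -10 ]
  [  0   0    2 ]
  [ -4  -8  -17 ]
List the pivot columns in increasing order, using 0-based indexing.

0, 2

ρ1 := -1/2·ρ1
  [  1   2    5 ]
  [  0   0    2 ]
  [ -4  -8  -17 ]
ρ3 := ρ3 + 4·ρ1
  [ 1  2  5 ]
  [ 0  0  2 ]
  [ 0  0  3 ]
ρ2 := 1/2·ρ2
  [ 1  2  5 ]
  [ 0  0  1 ]
  [ 0  0  3 ]
ρ3 := ρ3 − 3·ρ2
  [ 1  2  5 ]
  [ 0  0  1 ]
  [ 0  0  0 ]
ρ1 := ρ1 − 5·ρ2
  [ 1  2  0 ]
  [ 0  0  1 ]
  [ 0  0  0 ]
Pivot columns are the columns containing a leading 1.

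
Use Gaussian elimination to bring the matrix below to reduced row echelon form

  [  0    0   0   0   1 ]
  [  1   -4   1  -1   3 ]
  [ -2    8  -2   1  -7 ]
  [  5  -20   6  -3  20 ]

Swap R1 and R2.
Add 2 times R1 to R3.
Subtract 5 times R1 from R4.
Swap R2 and R4.
Multiply R3 by -1.
Subtract R4 from R3.
Subtract 5 times R4 from R2.
Subtract 3 times R4 from R1.
Subtract 2 times R3 from R2.
Add R3 to R1.
Subtract R2 from R1.

[[1, -4, 0, 0, 0], [0, 0, 1, 0, 0], [0, 0, 0, 1, 0], [0, 0, 0, 0, 1]]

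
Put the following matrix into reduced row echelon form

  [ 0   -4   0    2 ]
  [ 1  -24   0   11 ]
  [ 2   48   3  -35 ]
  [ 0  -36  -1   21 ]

Swap R1 and R2.
  [ 1  -24   0   11 ]
  [ 0   -4   0    2 ]
  [ 2   48   3  -35 ]
  [ 0  -36  -1   21 ]
Subtract 2 times R1 from R3.
  [ 1  -24   0   11 ]
  [ 0   -4   0    2 ]
  [ 0   96   3  -57 ]
  [ 0  -36  -1   21 ]
Multiply R2 by -1/4.
  [ 1  -24   0    11 ]
  [ 0    1   0  -1/2 ]
  [ 0   96   3   -57 ]
  [ 0  -36  -1    21 ]
Subtract 96 times R2 from R3.
  [ 1  -24   0    11 ]
  [ 0    1   0  -1/2 ]
  [ 0    0   3    -9 ]
  [ 0  -36  -1    21 ]
Add 36 times R2 to R4.
  [ 1  -24   0    11 ]
  [ 0    1   0  -1/2 ]
  [ 0    0   3    -9 ]
  [ 0    0  -1     3 ]
Multiply R3 by 1/3.
  [ 1  -24   0    11 ]
  [ 0    1   0  -1/2 ]
  [ 0    0   1    -3 ]
  [ 0    0  -1     3 ]
Add R3 to R4.
  [ 1  -24  0    11 ]
  [ 0    1  0  -1/2 ]
  [ 0    0  1    -3 ]
  [ 0    0  0     0 ]
Add 24 times R2 to R1.
  [ 1  0  0    -1 ]
  [ 0  1  0  -1/2 ]
  [ 0  0  1    -3 ]
  [ 0  0  0     0 ]

[[1, 0, 0, -1], [0, 1, 0, -1/2], [0, 0, 1, -3], [0, 0, 0, 0]]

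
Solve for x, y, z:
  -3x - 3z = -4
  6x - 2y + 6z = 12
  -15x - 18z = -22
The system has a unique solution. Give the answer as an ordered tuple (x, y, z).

Form the augmented matrix and row-reduce:
  [  -3   0   -3  |   -4 ]
  [   6  -2    6  |   12 ]
  [ -15   0  -18  |  -22 ]
r1 ← -1/3·r1
  [   1   0    1  |  4/3 ]
  [   6  -2    6  |   12 ]
  [ -15   0  -18  |  -22 ]
r2 ← r2 − 6·r1
  [   1   0    1  |  4/3 ]
  [   0  -2    0  |    4 ]
  [ -15   0  -18  |  -22 ]
r3 ← r3 + 15·r1
  [ 1   0   1  |  4/3 ]
  [ 0  -2   0  |    4 ]
  [ 0   0  -3  |   -2 ]
r2 ← -1/2·r2
  [ 1  0   1  |  4/3 ]
  [ 0  1   0  |   -2 ]
  [ 0  0  -3  |   -2 ]
r3 ← -1/3·r3
  [ 1  0  1  |  4/3 ]
  [ 0  1  0  |   -2 ]
  [ 0  0  1  |  2/3 ]
r1 ← r1 − r3
  [ 1  0  0  |  2/3 ]
  [ 0  1  0  |   -2 ]
  [ 0  0  1  |  2/3 ]
Reading off the last column: x = 2/3, y = -2, z = 2/3.

(2/3, -2, 2/3)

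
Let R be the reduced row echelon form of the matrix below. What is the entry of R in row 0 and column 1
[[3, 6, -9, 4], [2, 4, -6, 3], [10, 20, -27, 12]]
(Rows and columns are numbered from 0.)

R1 ← 1/3·R1
  [  1   2   -3  4/3 ]
  [  2   4   -6    3 ]
  [ 10  20  -27   12 ]
R2 ← R2 − 2·R1
  [  1   2   -3  4/3 ]
  [  0   0    0  1/3 ]
  [ 10  20  -27   12 ]
R3 ← R3 − 10·R1
  [ 1  2  -3   4/3 ]
  [ 0  0   0   1/3 ]
  [ 0  0   3  -4/3 ]
R2 ↔ R3
  [ 1  2  -3   4/3 ]
  [ 0  0   3  -4/3 ]
  [ 0  0   0   1/3 ]
R2 ← 1/3·R2
  [ 1  2  -3   4/3 ]
  [ 0  0   1  -4/9 ]
  [ 0  0   0   1/3 ]
R3 ← 3·R3
  [ 1  2  -3   4/3 ]
  [ 0  0   1  -4/9 ]
  [ 0  0   0     1 ]
R2 ← R2 + 4/9·R3
  [ 1  2  -3  4/3 ]
  [ 0  0   1    0 ]
  [ 0  0   0    1 ]
R1 ← R1 − 4/3·R3
  [ 1  2  -3  0 ]
  [ 0  0   1  0 ]
  [ 0  0   0  1 ]
R1 ← R1 + 3·R2
  [ 1  2  0  0 ]
  [ 0  0  1  0 ]
  [ 0  0  0  1 ]

2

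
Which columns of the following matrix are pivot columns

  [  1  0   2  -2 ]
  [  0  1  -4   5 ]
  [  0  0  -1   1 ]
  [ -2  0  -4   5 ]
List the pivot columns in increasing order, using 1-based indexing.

R4 := R4 + 2·R1
  [ 1  0   2  -2 ]
  [ 0  1  -4   5 ]
  [ 0  0  -1   1 ]
  [ 0  0   0   1 ]
R3 := -1·R3
  [ 1  0   2  -2 ]
  [ 0  1  -4   5 ]
  [ 0  0   1  -1 ]
  [ 0  0   0   1 ]
R3 := R3 + R4
  [ 1  0   2  -2 ]
  [ 0  1  -4   5 ]
  [ 0  0   1   0 ]
  [ 0  0   0   1 ]
R2 := R2 − 5·R4
  [ 1  0   2  -2 ]
  [ 0  1  -4   0 ]
  [ 0  0   1   0 ]
  [ 0  0   0   1 ]
R1 := R1 + 2·R4
  [ 1  0   2  0 ]
  [ 0  1  -4  0 ]
  [ 0  0   1  0 ]
  [ 0  0   0  1 ]
R2 := R2 + 4·R3
  [ 1  0  2  0 ]
  [ 0  1  0  0 ]
  [ 0  0  1  0 ]
  [ 0  0  0  1 ]
R1 := R1 − 2·R3
  [ 1  0  0  0 ]
  [ 0  1  0  0 ]
  [ 0  0  1  0 ]
  [ 0  0  0  1 ]
Pivot columns are the columns containing a leading 1.

1, 2, 3, 4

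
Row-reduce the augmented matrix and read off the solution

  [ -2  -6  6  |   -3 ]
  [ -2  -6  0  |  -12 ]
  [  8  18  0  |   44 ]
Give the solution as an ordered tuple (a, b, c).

R1 → -1/2·R1
  [  1   3  -3  |  3/2 ]
  [ -2  -6   0  |  -12 ]
  [  8  18   0  |   44 ]
R2 → R2 + 2·R1
  [ 1   3  -3  |  3/2 ]
  [ 0   0  -6  |   -9 ]
  [ 8  18   0  |   44 ]
R3 → R3 − 8·R1
  [ 1   3  -3  |  3/2 ]
  [ 0   0  -6  |   -9 ]
  [ 0  -6  24  |   32 ]
R2 <-> R3
  [ 1   3  -3  |  3/2 ]
  [ 0  -6  24  |   32 ]
  [ 0   0  -6  |   -9 ]
R2 → -1/6·R2
  [ 1  3  -3  |    3/2 ]
  [ 0  1  -4  |  -16/3 ]
  [ 0  0  -6  |     -9 ]
R3 → -1/6·R3
  [ 1  3  -3  |    3/2 ]
  [ 0  1  -4  |  -16/3 ]
  [ 0  0   1  |    3/2 ]
R2 → R2 + 4·R3
  [ 1  3  -3  |  3/2 ]
  [ 0  1   0  |  2/3 ]
  [ 0  0   1  |  3/2 ]
R1 → R1 + 3·R3
  [ 1  3  0  |    6 ]
  [ 0  1  0  |  2/3 ]
  [ 0  0  1  |  3/2 ]
R1 → R1 − 3·R2
  [ 1  0  0  |    4 ]
  [ 0  1  0  |  2/3 ]
  [ 0  0  1  |  3/2 ]
Reading off the last column: a = 4, b = 2/3, c = 3/2.

(4, 2/3, 3/2)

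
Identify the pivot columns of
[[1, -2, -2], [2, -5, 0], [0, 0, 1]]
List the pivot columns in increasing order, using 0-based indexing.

R2 := R2 − 2·R1
  [ 1  -2  -2 ]
  [ 0  -1   4 ]
  [ 0   0   1 ]
R2 := -1·R2
  [ 1  -2  -2 ]
  [ 0   1  -4 ]
  [ 0   0   1 ]
R2 := R2 + 4·R3
  [ 1  -2  -2 ]
  [ 0   1   0 ]
  [ 0   0   1 ]
R1 := R1 + 2·R3
  [ 1  -2  0 ]
  [ 0   1  0 ]
  [ 0   0  1 ]
R1 := R1 + 2·R2
  [ 1  0  0 ]
  [ 0  1  0 ]
  [ 0  0  1 ]
Pivot columns are the columns containing a leading 1.

0, 1, 2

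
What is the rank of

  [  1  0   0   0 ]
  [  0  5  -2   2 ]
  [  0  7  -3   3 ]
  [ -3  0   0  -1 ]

rank = 4

R4 := R4 + 3·R1
  [ 1  0   0   0 ]
  [ 0  5  -2   2 ]
  [ 0  7  -3   3 ]
  [ 0  0   0  -1 ]
R2 := 1/5·R2
  [ 1  0     0    0 ]
  [ 0  1  -2/5  2/5 ]
  [ 0  7    -3    3 ]
  [ 0  0     0   -1 ]
R3 := R3 − 7·R2
  [ 1  0     0    0 ]
  [ 0  1  -2/5  2/5 ]
  [ 0  0  -1/5  1/5 ]
  [ 0  0     0   -1 ]
R3 := -5·R3
  [ 1  0     0    0 ]
  [ 0  1  -2/5  2/5 ]
  [ 0  0     1   -1 ]
  [ 0  0     0   -1 ]
R4 := -1·R4
  [ 1  0     0    0 ]
  [ 0  1  -2/5  2/5 ]
  [ 0  0     1   -1 ]
  [ 0  0     0    1 ]
R3 := R3 + R4
  [ 1  0     0    0 ]
  [ 0  1  -2/5  2/5 ]
  [ 0  0     1    0 ]
  [ 0  0     0    1 ]
R2 := R2 − 2/5·R4
  [ 1  0     0  0 ]
  [ 0  1  -2/5  0 ]
  [ 0  0     1  0 ]
  [ 0  0     0  1 ]
R2 := R2 + 2/5·R3
  [ 1  0  0  0 ]
  [ 0  1  0  0 ]
  [ 0  0  1  0 ]
  [ 0  0  0  1 ]
The reduced form has 4 nonzero rows.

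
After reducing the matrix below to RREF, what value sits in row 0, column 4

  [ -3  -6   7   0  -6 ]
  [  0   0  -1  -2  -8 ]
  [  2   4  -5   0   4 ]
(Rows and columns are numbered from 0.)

R1 := -1/3·R1
  [ 1  2  -7/3   0   2 ]
  [ 0  0    -1  -2  -8 ]
  [ 2  4    -5   0   4 ]
R3 := R3 − 2·R1
  [ 1  2  -7/3   0   2 ]
  [ 0  0    -1  -2  -8 ]
  [ 0  0  -1/3   0   0 ]
R2 := -1·R2
  [ 1  2  -7/3  0  2 ]
  [ 0  0     1  2  8 ]
  [ 0  0  -1/3  0  0 ]
R3 := R3 + 1/3·R2
  [ 1  2  -7/3    0    2 ]
  [ 0  0     1    2    8 ]
  [ 0  0     0  2/3  8/3 ]
R3 := 3/2·R3
  [ 1  2  -7/3  0  2 ]
  [ 0  0     1  2  8 ]
  [ 0  0     0  1  4 ]
R2 := R2 − 2·R3
  [ 1  2  -7/3  0  2 ]
  [ 0  0     1  0  0 ]
  [ 0  0     0  1  4 ]
R1 := R1 + 7/3·R2
  [ 1  2  0  0  2 ]
  [ 0  0  1  0  0 ]
  [ 0  0  0  1  4 ]

2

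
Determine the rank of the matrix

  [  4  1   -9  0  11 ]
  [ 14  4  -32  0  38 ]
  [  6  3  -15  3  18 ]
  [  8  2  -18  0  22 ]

rank = 3

R1 -> 1/4·R1
R2 -> R2 − 14·R1
R3 -> R3 − 6·R1
R4 -> R4 − 8·R1
R2 -> 2·R2
R3 -> R3 − 3/2·R2
R3 -> 1/3·R3
R1 -> R1 − 1/4·R2
The reduced form has 3 nonzero rows.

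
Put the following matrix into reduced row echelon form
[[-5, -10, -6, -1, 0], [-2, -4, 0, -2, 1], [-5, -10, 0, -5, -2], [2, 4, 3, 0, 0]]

[[1, 2, 0, 1, 0], [0, 0, 1, -2/3, 0], [0, 0, 0, 0, 1], [0, 0, 0, 0, 0]]

Multiply R1 by -1/5.
  [  1    2  6/5  1/5   0 ]
  [ -2   -4    0   -2   1 ]
  [ -5  -10    0   -5  -2 ]
  [  2    4    3    0   0 ]
Add 2 times R1 to R2.
  [  1    2   6/5   1/5   0 ]
  [  0    0  12/5  -8/5   1 ]
  [ -5  -10     0    -5  -2 ]
  [  2    4     3     0   0 ]
Add 5 times R1 to R3.
  [ 1  2   6/5   1/5   0 ]
  [ 0  0  12/5  -8/5   1 ]
  [ 0  0     6    -4  -2 ]
  [ 2  4     3     0   0 ]
Subtract 2 times R1 from R4.
  [ 1  2   6/5   1/5   0 ]
  [ 0  0  12/5  -8/5   1 ]
  [ 0  0     6    -4  -2 ]
  [ 0  0   3/5  -2/5   0 ]
Multiply R2 by 5/12.
  [ 1  2  6/5   1/5     0 ]
  [ 0  0    1  -2/3  5/12 ]
  [ 0  0    6    -4    -2 ]
  [ 0  0  3/5  -2/5     0 ]
Subtract 6 times R2 from R3.
  [ 1  2  6/5   1/5     0 ]
  [ 0  0    1  -2/3  5/12 ]
  [ 0  0    0     0  -9/2 ]
  [ 0  0  3/5  -2/5     0 ]
Subtract 3/5 times R2 from R4.
  [ 1  2  6/5   1/5     0 ]
  [ 0  0    1  -2/3  5/12 ]
  [ 0  0    0     0  -9/2 ]
  [ 0  0    0     0  -1/4 ]
Multiply R3 by -2/9.
  [ 1  2  6/5   1/5     0 ]
  [ 0  0    1  -2/3  5/12 ]
  [ 0  0    0     0     1 ]
  [ 0  0    0     0  -1/4 ]
Add 1/4 times R3 to R4.
  [ 1  2  6/5   1/5     0 ]
  [ 0  0    1  -2/3  5/12 ]
  [ 0  0    0     0     1 ]
  [ 0  0    0     0     0 ]
Subtract 5/12 times R3 from R2.
  [ 1  2  6/5   1/5  0 ]
  [ 0  0    1  -2/3  0 ]
  [ 0  0    0     0  1 ]
  [ 0  0    0     0  0 ]
Subtract 6/5 times R2 from R1.
  [ 1  2  0     1  0 ]
  [ 0  0  1  -2/3  0 ]
  [ 0  0  0     0  1 ]
  [ 0  0  0     0  0 ]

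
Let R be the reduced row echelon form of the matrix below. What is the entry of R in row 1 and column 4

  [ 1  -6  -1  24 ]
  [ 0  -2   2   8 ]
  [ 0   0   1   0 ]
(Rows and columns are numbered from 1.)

0

R2 -> -1/2·R2
  [ 1  -6  -1  24 ]
  [ 0   1  -1  -4 ]
  [ 0   0   1   0 ]
R2 -> R2 + R3
  [ 1  -6  -1  24 ]
  [ 0   1   0  -4 ]
  [ 0   0   1   0 ]
R1 -> R1 + R3
  [ 1  -6  0  24 ]
  [ 0   1  0  -4 ]
  [ 0   0  1   0 ]
R1 -> R1 + 6·R2
  [ 1  0  0   0 ]
  [ 0  1  0  -4 ]
  [ 0  0  1   0 ]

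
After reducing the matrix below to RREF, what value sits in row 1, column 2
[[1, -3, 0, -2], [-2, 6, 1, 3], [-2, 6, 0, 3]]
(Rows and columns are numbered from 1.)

Add 2 times r1 to r2.
  [  1  -3  0  -2 ]
  [  0   0  1  -1 ]
  [ -2   6  0   3 ]
Add 2 times r1 to r3.
  [ 1  -3  0  -2 ]
  [ 0   0  1  -1 ]
  [ 0   0  0  -1 ]
Multiply r3 by -1.
  [ 1  -3  0  -2 ]
  [ 0   0  1  -1 ]
  [ 0   0  0   1 ]
Add r3 to r2.
  [ 1  -3  0  -2 ]
  [ 0   0  1   0 ]
  [ 0   0  0   1 ]
Add 2 times r3 to r1.
  [ 1  -3  0  0 ]
  [ 0   0  1  0 ]
  [ 0   0  0  1 ]

-3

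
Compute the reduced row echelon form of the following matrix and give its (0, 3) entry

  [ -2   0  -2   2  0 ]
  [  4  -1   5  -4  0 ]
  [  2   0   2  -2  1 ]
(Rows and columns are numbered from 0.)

r1 ← -1/2·r1
r2 ← r2 − 4·r1
r3 ← r3 − 2·r1
r2 ← -1·r2

-1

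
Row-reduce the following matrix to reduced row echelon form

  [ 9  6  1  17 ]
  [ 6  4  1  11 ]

[[1, 2/3, 0, 2], [0, 0, 1, -1]]

R1 ← 1/9·R1
  [ 1  2/3  1/9  17/9 ]
  [ 6    4    1    11 ]
R2 ← R2 − 6·R1
  [ 1  2/3  1/9  17/9 ]
  [ 0    0  1/3  -1/3 ]
R2 ← 3·R2
  [ 1  2/3  1/9  17/9 ]
  [ 0    0    1    -1 ]
R1 ← R1 − 1/9·R2
  [ 1  2/3  0   2 ]
  [ 0    0  1  -1 ]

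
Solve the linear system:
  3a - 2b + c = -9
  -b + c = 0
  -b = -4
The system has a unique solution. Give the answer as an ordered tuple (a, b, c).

Form the augmented matrix and row-reduce:
  [ 3  -2  1  |  -9 ]
  [ 0  -1  1  |   0 ]
  [ 0  -1  0  |  -4 ]
R1 := 1/3·R1
  [ 1  -2/3  1/3  |  -3 ]
  [ 0    -1    1  |   0 ]
  [ 0    -1    0  |  -4 ]
R2 := -1·R2
  [ 1  -2/3  1/3  |  -3 ]
  [ 0     1   -1  |   0 ]
  [ 0    -1    0  |  -4 ]
R3 := R3 + R2
  [ 1  -2/3  1/3  |  -3 ]
  [ 0     1   -1  |   0 ]
  [ 0     0   -1  |  -4 ]
R3 := -1·R3
  [ 1  -2/3  1/3  |  -3 ]
  [ 0     1   -1  |   0 ]
  [ 0     0    1  |   4 ]
R2 := R2 + R3
  [ 1  -2/3  1/3  |  -3 ]
  [ 0     1    0  |   4 ]
  [ 0     0    1  |   4 ]
R1 := R1 − 1/3·R3
  [ 1  -2/3  0  |  -13/3 ]
  [ 0     1  0  |      4 ]
  [ 0     0  1  |      4 ]
R1 := R1 + 2/3·R2
  [ 1  0  0  |  -5/3 ]
  [ 0  1  0  |     4 ]
  [ 0  0  1  |     4 ]
Reading off the last column: a = -5/3, b = 4, c = 4.

(-5/3, 4, 4)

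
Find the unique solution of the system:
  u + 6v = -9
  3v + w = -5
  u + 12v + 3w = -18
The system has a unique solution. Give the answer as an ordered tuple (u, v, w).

Form the augmented matrix and row-reduce:
  [ 1   6  0  |   -9 ]
  [ 0   3  1  |   -5 ]
  [ 1  12  3  |  -18 ]
R3 := R3 − R1
  [ 1  6  0  |  -9 ]
  [ 0  3  1  |  -5 ]
  [ 0  6  3  |  -9 ]
R2 := 1/3·R2
  [ 1  6    0  |    -9 ]
  [ 0  1  1/3  |  -5/3 ]
  [ 0  6    3  |    -9 ]
R3 := R3 − 6·R2
  [ 1  6    0  |    -9 ]
  [ 0  1  1/3  |  -5/3 ]
  [ 0  0    1  |     1 ]
R2 := R2 − 1/3·R3
  [ 1  6  0  |  -9 ]
  [ 0  1  0  |  -2 ]
  [ 0  0  1  |   1 ]
R1 := R1 − 6·R2
  [ 1  0  0  |   3 ]
  [ 0  1  0  |  -2 ]
  [ 0  0  1  |   1 ]
Reading off the last column: u = 3, v = -2, w = 1.

(3, -2, 1)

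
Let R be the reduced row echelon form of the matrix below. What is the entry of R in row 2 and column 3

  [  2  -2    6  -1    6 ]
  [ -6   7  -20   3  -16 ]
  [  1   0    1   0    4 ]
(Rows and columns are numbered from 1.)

r1 ← 1/2·r1
  [  1  -1    3  -1/2    3 ]
  [ -6   7  -20     3  -16 ]
  [  1   0    1     0    4 ]
r2 ← r2 + 6·r1
  [ 1  -1   3  -1/2  3 ]
  [ 0   1  -2     0  2 ]
  [ 1   0   1     0  4 ]
r3 ← r3 − r1
  [ 1  -1   3  -1/2  3 ]
  [ 0   1  -2     0  2 ]
  [ 0   1  -2   1/2  1 ]
r3 ← r3 − r2
  [ 1  -1   3  -1/2   3 ]
  [ 0   1  -2     0   2 ]
  [ 0   0   0   1/2  -1 ]
r3 ← 2·r3
  [ 1  -1   3  -1/2   3 ]
  [ 0   1  -2     0   2 ]
  [ 0   0   0     1  -2 ]
r1 ← r1 + 1/2·r3
  [ 1  -1   3  0   2 ]
  [ 0   1  -2  0   2 ]
  [ 0   0   0  1  -2 ]
r1 ← r1 + r2
  [ 1  0   1  0   4 ]
  [ 0  1  -2  0   2 ]
  [ 0  0   0  1  -2 ]

-2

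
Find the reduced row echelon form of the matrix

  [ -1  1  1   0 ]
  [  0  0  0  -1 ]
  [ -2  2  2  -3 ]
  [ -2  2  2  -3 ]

r1 -> -1·r1
  [  1  -1  -1   0 ]
  [  0   0   0  -1 ]
  [ -2   2   2  -3 ]
  [ -2   2   2  -3 ]
r3 -> r3 + 2·r1
  [  1  -1  -1   0 ]
  [  0   0   0  -1 ]
  [  0   0   0  -3 ]
  [ -2   2   2  -3 ]
r4 -> r4 + 2·r1
  [ 1  -1  -1   0 ]
  [ 0   0   0  -1 ]
  [ 0   0   0  -3 ]
  [ 0   0   0  -3 ]
r2 -> -1·r2
  [ 1  -1  -1   0 ]
  [ 0   0   0   1 ]
  [ 0   0   0  -3 ]
  [ 0   0   0  -3 ]
r3 -> r3 + 3·r2
  [ 1  -1  -1   0 ]
  [ 0   0   0   1 ]
  [ 0   0   0   0 ]
  [ 0   0   0  -3 ]
r4 -> r4 + 3·r2
  [ 1  -1  -1  0 ]
  [ 0   0   0  1 ]
  [ 0   0   0  0 ]
  [ 0   0   0  0 ]

[[1, -1, -1, 0], [0, 0, 0, 1], [0, 0, 0, 0], [0, 0, 0, 0]]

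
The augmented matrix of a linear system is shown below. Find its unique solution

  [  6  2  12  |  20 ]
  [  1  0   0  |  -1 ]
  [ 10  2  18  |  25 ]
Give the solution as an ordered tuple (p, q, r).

R1 → 1/6·R1
R2 → R2 − R1
R3 → R3 − 10·R1
R2 → -3·R2
R3 → R3 + 4/3·R2
R3 → 1/6·R3
R2 → R2 − 6·R3
R1 → R1 − 2·R3
R1 → R1 − 1/3·R2
Reading off the last column: p = -1, q = 4, r = 3/2.

(-1, 4, 3/2)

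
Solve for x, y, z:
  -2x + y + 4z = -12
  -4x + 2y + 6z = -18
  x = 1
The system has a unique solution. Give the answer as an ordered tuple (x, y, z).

Form the augmented matrix and row-reduce:
  [ -2  1  4  |  -12 ]
  [ -4  2  6  |  -18 ]
  [  1  0  0  |    1 ]
Multiply ρ1 by -1/2.
  [  1  -1/2  -2  |    6 ]
  [ -4     2   6  |  -18 ]
  [  1     0   0  |    1 ]
Add 4 times ρ1 to ρ2.
  [ 1  -1/2  -2  |  6 ]
  [ 0     0  -2  |  6 ]
  [ 1     0   0  |  1 ]
Subtract ρ1 from ρ3.
  [ 1  -1/2  -2  |   6 ]
  [ 0     0  -2  |   6 ]
  [ 0   1/2   2  |  -5 ]
Swap ρ2 and ρ3.
  [ 1  -1/2  -2  |   6 ]
  [ 0   1/2   2  |  -5 ]
  [ 0     0  -2  |   6 ]
Multiply ρ2 by 2.
  [ 1  -1/2  -2  |    6 ]
  [ 0     1   4  |  -10 ]
  [ 0     0  -2  |    6 ]
Multiply ρ3 by -1/2.
  [ 1  -1/2  -2  |    6 ]
  [ 0     1   4  |  -10 ]
  [ 0     0   1  |   -3 ]
Subtract 4 times ρ3 from ρ2.
  [ 1  -1/2  -2  |   6 ]
  [ 0     1   0  |   2 ]
  [ 0     0   1  |  -3 ]
Add 2 times ρ3 to ρ1.
  [ 1  -1/2  0  |   0 ]
  [ 0     1  0  |   2 ]
  [ 0     0  1  |  -3 ]
Add 1/2 times ρ2 to ρ1.
  [ 1  0  0  |   1 ]
  [ 0  1  0  |   2 ]
  [ 0  0  1  |  -3 ]
Reading off the last column: x = 1, y = 2, z = -3.

(1, 2, -3)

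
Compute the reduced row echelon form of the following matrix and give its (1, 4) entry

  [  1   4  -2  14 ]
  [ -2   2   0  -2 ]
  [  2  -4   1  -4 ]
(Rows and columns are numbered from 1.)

2

ρ2 → ρ2 + 2·ρ1
  [ 1   4  -2  14 ]
  [ 0  10  -4  26 ]
  [ 2  -4   1  -4 ]
ρ3 → ρ3 − 2·ρ1
  [ 1    4  -2   14 ]
  [ 0   10  -4   26 ]
  [ 0  -12   5  -32 ]
ρ2 → 1/10·ρ2
  [ 1    4    -2    14 ]
  [ 0    1  -2/5  13/5 ]
  [ 0  -12     5   -32 ]
ρ3 → ρ3 + 12·ρ2
  [ 1  4    -2    14 ]
  [ 0  1  -2/5  13/5 ]
  [ 0  0   1/5  -4/5 ]
ρ3 → 5·ρ3
  [ 1  4    -2    14 ]
  [ 0  1  -2/5  13/5 ]
  [ 0  0     1    -4 ]
ρ2 → ρ2 + 2/5·ρ3
  [ 1  4  -2  14 ]
  [ 0  1   0   1 ]
  [ 0  0   1  -4 ]
ρ1 → ρ1 + 2·ρ3
  [ 1  4  0   6 ]
  [ 0  1  0   1 ]
  [ 0  0  1  -4 ]
ρ1 → ρ1 − 4·ρ2
  [ 1  0  0   2 ]
  [ 0  1  0   1 ]
  [ 0  0  1  -4 ]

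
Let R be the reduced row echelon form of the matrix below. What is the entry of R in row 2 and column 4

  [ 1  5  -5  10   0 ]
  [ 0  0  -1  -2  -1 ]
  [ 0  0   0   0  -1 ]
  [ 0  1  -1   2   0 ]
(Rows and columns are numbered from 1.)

Swap ρ2 and ρ4.
  [ 1  5  -5  10   0 ]
  [ 0  1  -1   2   0 ]
  [ 0  0   0   0  -1 ]
  [ 0  0  -1  -2  -1 ]
Swap ρ3 and ρ4.
  [ 1  5  -5  10   0 ]
  [ 0  1  -1   2   0 ]
  [ 0  0  -1  -2  -1 ]
  [ 0  0   0   0  -1 ]
Multiply ρ3 by -1.
  [ 1  5  -5  10   0 ]
  [ 0  1  -1   2   0 ]
  [ 0  0   1   2   1 ]
  [ 0  0   0   0  -1 ]
Multiply ρ4 by -1.
  [ 1  5  -5  10  0 ]
  [ 0  1  -1   2  0 ]
  [ 0  0   1   2  1 ]
  [ 0  0   0   0  1 ]
Subtract ρ4 from ρ3.
  [ 1  5  -5  10  0 ]
  [ 0  1  -1   2  0 ]
  [ 0  0   1   2  0 ]
  [ 0  0   0   0  1 ]
Add ρ3 to ρ2.
  [ 1  5  -5  10  0 ]
  [ 0  1   0   4  0 ]
  [ 0  0   1   2  0 ]
  [ 0  0   0   0  1 ]
Add 5 times ρ3 to ρ1.
  [ 1  5  0  20  0 ]
  [ 0  1  0   4  0 ]
  [ 0  0  1   2  0 ]
  [ 0  0  0   0  1 ]
Subtract 5 times ρ2 from ρ1.
  [ 1  0  0  0  0 ]
  [ 0  1  0  4  0 ]
  [ 0  0  1  2  0 ]
  [ 0  0  0  0  1 ]

4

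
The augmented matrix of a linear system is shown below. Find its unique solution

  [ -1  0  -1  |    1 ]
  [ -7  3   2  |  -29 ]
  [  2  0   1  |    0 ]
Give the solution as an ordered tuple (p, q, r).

(1, -6, -2)

R1 ← -1·R1
  [  1  0  1  |   -1 ]
  [ -7  3  2  |  -29 ]
  [  2  0  1  |    0 ]
R2 ← R2 + 7·R1
  [ 1  0  1  |   -1 ]
  [ 0  3  9  |  -36 ]
  [ 2  0  1  |    0 ]
R3 ← R3 − 2·R1
  [ 1  0   1  |   -1 ]
  [ 0  3   9  |  -36 ]
  [ 0  0  -1  |    2 ]
R2 ← 1/3·R2
  [ 1  0   1  |   -1 ]
  [ 0  1   3  |  -12 ]
  [ 0  0  -1  |    2 ]
R3 ← -1·R3
  [ 1  0  1  |   -1 ]
  [ 0  1  3  |  -12 ]
  [ 0  0  1  |   -2 ]
R2 ← R2 − 3·R3
  [ 1  0  1  |  -1 ]
  [ 0  1  0  |  -6 ]
  [ 0  0  1  |  -2 ]
R1 ← R1 − R3
  [ 1  0  0  |   1 ]
  [ 0  1  0  |  -6 ]
  [ 0  0  1  |  -2 ]
Reading off the last column: p = 1, q = -6, r = -2.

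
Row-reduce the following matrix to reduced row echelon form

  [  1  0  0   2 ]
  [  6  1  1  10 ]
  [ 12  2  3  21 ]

[[1, 0, 0, 2], [0, 1, 0, -3], [0, 0, 1, 1]]

r2 := r2 − 6·r1
  [  1  0  0   2 ]
  [  0  1  1  -2 ]
  [ 12  2  3  21 ]
r3 := r3 − 12·r1
  [ 1  0  0   2 ]
  [ 0  1  1  -2 ]
  [ 0  2  3  -3 ]
r3 := r3 − 2·r2
  [ 1  0  0   2 ]
  [ 0  1  1  -2 ]
  [ 0  0  1   1 ]
r2 := r2 − r3
  [ 1  0  0   2 ]
  [ 0  1  0  -3 ]
  [ 0  0  1   1 ]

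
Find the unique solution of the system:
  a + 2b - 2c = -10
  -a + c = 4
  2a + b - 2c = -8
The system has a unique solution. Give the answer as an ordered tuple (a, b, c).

Form the augmented matrix and row-reduce:
  [  1  2  -2  |  -10 ]
  [ -1  0   1  |    4 ]
  [  2  1  -2  |   -8 ]
ρ2 → ρ2 + ρ1
  [ 1  2  -2  |  -10 ]
  [ 0  2  -1  |   -6 ]
  [ 2  1  -2  |   -8 ]
ρ3 → ρ3 − 2·ρ1
  [ 1   2  -2  |  -10 ]
  [ 0   2  -1  |   -6 ]
  [ 0  -3   2  |   12 ]
ρ2 → 1/2·ρ2
  [ 1   2    -2  |  -10 ]
  [ 0   1  -1/2  |   -3 ]
  [ 0  -3     2  |   12 ]
ρ3 → ρ3 + 3·ρ2
  [ 1  2    -2  |  -10 ]
  [ 0  1  -1/2  |   -3 ]
  [ 0  0   1/2  |    3 ]
ρ3 → 2·ρ3
  [ 1  2    -2  |  -10 ]
  [ 0  1  -1/2  |   -3 ]
  [ 0  0     1  |    6 ]
ρ2 → ρ2 + 1/2·ρ3
  [ 1  2  -2  |  -10 ]
  [ 0  1   0  |    0 ]
  [ 0  0   1  |    6 ]
ρ1 → ρ1 + 2·ρ3
  [ 1  2  0  |  2 ]
  [ 0  1  0  |  0 ]
  [ 0  0  1  |  6 ]
ρ1 → ρ1 − 2·ρ2
  [ 1  0  0  |  2 ]
  [ 0  1  0  |  0 ]
  [ 0  0  1  |  6 ]
Reading off the last column: a = 2, b = 0, c = 6.

(2, 0, 6)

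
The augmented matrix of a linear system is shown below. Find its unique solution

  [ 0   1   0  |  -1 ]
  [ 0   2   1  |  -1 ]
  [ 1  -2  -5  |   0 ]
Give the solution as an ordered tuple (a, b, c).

R1 <-> R3
  [ 1  -2  -5  |   0 ]
  [ 0   2   1  |  -1 ]
  [ 0   1   0  |  -1 ]
R2 ← 1/2·R2
  [ 1  -2   -5  |     0 ]
  [ 0   1  1/2  |  -1/2 ]
  [ 0   1    0  |    -1 ]
R3 ← R3 − R2
  [ 1  -2    -5  |     0 ]
  [ 0   1   1/2  |  -1/2 ]
  [ 0   0  -1/2  |  -1/2 ]
R3 ← -2·R3
  [ 1  -2   -5  |     0 ]
  [ 0   1  1/2  |  -1/2 ]
  [ 0   0    1  |     1 ]
R2 ← R2 − 1/2·R3
  [ 1  -2  -5  |   0 ]
  [ 0   1   0  |  -1 ]
  [ 0   0   1  |   1 ]
R1 ← R1 + 5·R3
  [ 1  -2  0  |   5 ]
  [ 0   1  0  |  -1 ]
  [ 0   0  1  |   1 ]
R1 ← R1 + 2·R2
  [ 1  0  0  |   3 ]
  [ 0  1  0  |  -1 ]
  [ 0  0  1  |   1 ]
Reading off the last column: a = 3, b = -1, c = 1.

(3, -1, 1)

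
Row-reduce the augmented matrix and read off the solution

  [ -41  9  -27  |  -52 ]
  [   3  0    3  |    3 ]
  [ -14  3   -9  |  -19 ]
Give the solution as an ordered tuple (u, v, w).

ρ1 -> -1/41·ρ1
  [   1  -9/41  27/41  |  52/41 ]
  [   3      0      3  |      3 ]
  [ -14      3     -9  |    -19 ]
ρ2 -> ρ2 − 3·ρ1
  [   1  -9/41  27/41  |   52/41 ]
  [   0  27/41  42/41  |  -33/41 ]
  [ -14      3     -9  |     -19 ]
ρ3 -> ρ3 + 14·ρ1
  [ 1  -9/41  27/41  |   52/41 ]
  [ 0  27/41  42/41  |  -33/41 ]
  [ 0  -3/41   9/41  |  -51/41 ]
ρ2 -> 41/27·ρ2
  [ 1  -9/41  27/41  |   52/41 ]
  [ 0      1   14/9  |   -11/9 ]
  [ 0  -3/41   9/41  |  -51/41 ]
ρ3 -> ρ3 + 3/41·ρ2
  [ 1  -9/41  27/41  |  52/41 ]
  [ 0      1   14/9  |  -11/9 ]
  [ 0      0    1/3  |   -4/3 ]
ρ3 -> 3·ρ3
  [ 1  -9/41  27/41  |  52/41 ]
  [ 0      1   14/9  |  -11/9 ]
  [ 0      0      1  |     -4 ]
ρ2 -> ρ2 − 14/9·ρ3
  [ 1  -9/41  27/41  |  52/41 ]
  [ 0      1      0  |      5 ]
  [ 0      0      1  |     -4 ]
ρ1 -> ρ1 − 27/41·ρ3
  [ 1  -9/41  0  |  160/41 ]
  [ 0      1  0  |       5 ]
  [ 0      0  1  |      -4 ]
ρ1 -> ρ1 + 9/41·ρ2
  [ 1  0  0  |   5 ]
  [ 0  1  0  |   5 ]
  [ 0  0  1  |  -4 ]
Reading off the last column: u = 5, v = 5, w = -4.

(5, 5, -4)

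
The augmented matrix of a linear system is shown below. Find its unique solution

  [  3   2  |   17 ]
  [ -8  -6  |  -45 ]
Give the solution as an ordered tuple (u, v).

(6, -1/2)

ρ1 → 1/3·ρ1
  [  1  2/3  |  17/3 ]
  [ -8   -6  |   -45 ]
ρ2 → ρ2 + 8·ρ1
  [ 1   2/3  |  17/3 ]
  [ 0  -2/3  |   1/3 ]
ρ2 → -3/2·ρ2
  [ 1  2/3  |  17/3 ]
  [ 0    1  |  -1/2 ]
ρ1 → ρ1 − 2/3·ρ2
  [ 1  0  |     6 ]
  [ 0  1  |  -1/2 ]
Reading off the last column: u = 6, v = -1/2.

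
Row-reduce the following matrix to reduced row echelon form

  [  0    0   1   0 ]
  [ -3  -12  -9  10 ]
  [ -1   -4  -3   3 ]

[[1, 4, 0, 0], [0, 0, 1, 0], [0, 0, 0, 1]]

r1 ↔ r2
  [ -3  -12  -9  10 ]
  [  0    0   1   0 ]
  [ -1   -4  -3   3 ]
r1 -> -1/3·r1
  [  1   4   3  -10/3 ]
  [  0   0   1      0 ]
  [ -1  -4  -3      3 ]
r3 -> r3 + r1
  [ 1  4  3  -10/3 ]
  [ 0  0  1      0 ]
  [ 0  0  0   -1/3 ]
r3 -> -3·r3
  [ 1  4  3  -10/3 ]
  [ 0  0  1      0 ]
  [ 0  0  0      1 ]
r1 -> r1 + 10/3·r3
  [ 1  4  3  0 ]
  [ 0  0  1  0 ]
  [ 0  0  0  1 ]
r1 -> r1 − 3·r2
  [ 1  4  0  0 ]
  [ 0  0  1  0 ]
  [ 0  0  0  1 ]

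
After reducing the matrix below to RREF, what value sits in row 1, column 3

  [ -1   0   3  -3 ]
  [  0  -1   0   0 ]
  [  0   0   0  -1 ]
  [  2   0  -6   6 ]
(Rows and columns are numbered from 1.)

-3

r1 := -1·r1
r4 := r4 − 2·r1
r2 := -1·r2
r3 := -1·r3
r1 := r1 − 3·r3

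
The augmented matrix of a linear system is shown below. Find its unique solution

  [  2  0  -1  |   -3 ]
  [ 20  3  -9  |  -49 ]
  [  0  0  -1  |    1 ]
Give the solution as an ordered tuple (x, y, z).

(-2, -6, -1)

R1 ← 1/2·R1
  [  1  0  -1/2  |  -3/2 ]
  [ 20  3    -9  |   -49 ]
  [  0  0    -1  |     1 ]
R2 ← R2 − 20·R1
  [ 1  0  -1/2  |  -3/2 ]
  [ 0  3     1  |   -19 ]
  [ 0  0    -1  |     1 ]
R2 ← 1/3·R2
  [ 1  0  -1/2  |   -3/2 ]
  [ 0  1   1/3  |  -19/3 ]
  [ 0  0    -1  |      1 ]
R3 ← -1·R3
  [ 1  0  -1/2  |   -3/2 ]
  [ 0  1   1/3  |  -19/3 ]
  [ 0  0     1  |     -1 ]
R2 ← R2 − 1/3·R3
  [ 1  0  -1/2  |  -3/2 ]
  [ 0  1     0  |    -6 ]
  [ 0  0     1  |    -1 ]
R1 ← R1 + 1/2·R3
  [ 1  0  0  |  -2 ]
  [ 0  1  0  |  -6 ]
  [ 0  0  1  |  -1 ]
Reading off the last column: x = -2, y = -6, z = -1.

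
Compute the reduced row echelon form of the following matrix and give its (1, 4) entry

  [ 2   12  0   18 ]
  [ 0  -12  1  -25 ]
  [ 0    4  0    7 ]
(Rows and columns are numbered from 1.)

-3/2

Multiply R1 by 1/2.
  [ 1    6  0    9 ]
  [ 0  -12  1  -25 ]
  [ 0    4  0    7 ]
Multiply R2 by -1/12.
  [ 1  6      0      9 ]
  [ 0  1  -1/12  25/12 ]
  [ 0  4      0      7 ]
Subtract 4 times R2 from R3.
  [ 1  6      0      9 ]
  [ 0  1  -1/12  25/12 ]
  [ 0  0    1/3   -4/3 ]
Multiply R3 by 3.
  [ 1  6      0      9 ]
  [ 0  1  -1/12  25/12 ]
  [ 0  0      1     -4 ]
Add 1/12 times R3 to R2.
  [ 1  6  0    9 ]
  [ 0  1  0  7/4 ]
  [ 0  0  1   -4 ]
Subtract 6 times R2 from R1.
  [ 1  0  0  -3/2 ]
  [ 0  1  0   7/4 ]
  [ 0  0  1    -4 ]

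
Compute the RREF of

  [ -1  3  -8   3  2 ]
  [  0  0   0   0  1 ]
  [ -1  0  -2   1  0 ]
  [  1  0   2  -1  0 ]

r1 ← -1·r1
  [  1  -3   8  -3  -2 ]
  [  0   0   0   0   1 ]
  [ -1   0  -2   1   0 ]
  [  1   0   2  -1   0 ]
r3 ← r3 + r1
  [ 1  -3  8  -3  -2 ]
  [ 0   0  0   0   1 ]
  [ 0  -3  6  -2  -2 ]
  [ 1   0  2  -1   0 ]
r4 ← r4 − r1
  [ 1  -3   8  -3  -2 ]
  [ 0   0   0   0   1 ]
  [ 0  -3   6  -2  -2 ]
  [ 0   3  -6   2   2 ]
r2 ↔ r3
  [ 1  -3   8  -3  -2 ]
  [ 0  -3   6  -2  -2 ]
  [ 0   0   0   0   1 ]
  [ 0   3  -6   2   2 ]
r2 ← -1/3·r2
  [ 1  -3   8   -3   -2 ]
  [ 0   1  -2  2/3  2/3 ]
  [ 0   0   0    0    1 ]
  [ 0   3  -6    2    2 ]
r4 ← r4 − 3·r2
  [ 1  -3   8   -3   -2 ]
  [ 0   1  -2  2/3  2/3 ]
  [ 0   0   0    0    1 ]
  [ 0   0   0    0    0 ]
r2 ← r2 − 2/3·r3
  [ 1  -3   8   -3  -2 ]
  [ 0   1  -2  2/3   0 ]
  [ 0   0   0    0   1 ]
  [ 0   0   0    0   0 ]
r1 ← r1 + 2·r3
  [ 1  -3   8   -3  0 ]
  [ 0   1  -2  2/3  0 ]
  [ 0   0   0    0  1 ]
  [ 0   0   0    0  0 ]
r1 ← r1 + 3·r2
  [ 1  0   2   -1  0 ]
  [ 0  1  -2  2/3  0 ]
  [ 0  0   0    0  1 ]
  [ 0  0   0    0  0 ]

[[1, 0, 2, -1, 0], [0, 1, -2, 2/3, 0], [0, 0, 0, 0, 1], [0, 0, 0, 0, 0]]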